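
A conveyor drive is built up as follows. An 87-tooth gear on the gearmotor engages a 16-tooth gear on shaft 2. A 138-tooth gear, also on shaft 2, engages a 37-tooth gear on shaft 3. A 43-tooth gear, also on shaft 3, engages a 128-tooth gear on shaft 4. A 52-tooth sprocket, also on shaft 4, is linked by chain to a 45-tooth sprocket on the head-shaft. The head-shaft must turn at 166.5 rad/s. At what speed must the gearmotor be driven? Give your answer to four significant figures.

Overall ratio R = 0.18391 × 0.26812 × 2.9767 × 0.86538 = 0.12702.
Required input speed = output speed × R = 166.5 × 0.12702 = 21.149 rad/s.

21.15 rad/s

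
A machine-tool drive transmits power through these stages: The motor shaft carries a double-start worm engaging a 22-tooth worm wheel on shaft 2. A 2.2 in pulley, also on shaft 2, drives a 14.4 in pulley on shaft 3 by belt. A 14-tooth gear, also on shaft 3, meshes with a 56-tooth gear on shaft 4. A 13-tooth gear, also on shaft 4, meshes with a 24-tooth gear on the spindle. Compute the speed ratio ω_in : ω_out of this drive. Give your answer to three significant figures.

532

Each stage contributes driven/driver: worm 22/2 = 11, belt 14.4/2.2 = 6.5455, gear mesh 56/14 = 4, gear mesh 24/13 = 1.8462.
Overall: 11 × 6.5455 × 4 × 1.8462 = 531.69.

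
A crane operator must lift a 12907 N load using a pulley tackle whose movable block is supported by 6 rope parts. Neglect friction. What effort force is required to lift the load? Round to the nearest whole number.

Block-and-tackle MA = number of supporting rope parts = 6.
Effort = load / MA = 12907 / 6 = 2151.2 N.

2151 N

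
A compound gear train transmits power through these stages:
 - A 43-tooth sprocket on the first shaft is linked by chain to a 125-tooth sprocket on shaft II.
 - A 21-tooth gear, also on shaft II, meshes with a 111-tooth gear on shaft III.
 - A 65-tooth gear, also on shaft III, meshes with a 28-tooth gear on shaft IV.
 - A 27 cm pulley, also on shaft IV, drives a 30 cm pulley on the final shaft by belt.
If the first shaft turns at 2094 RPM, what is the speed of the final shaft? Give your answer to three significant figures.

285 RPM

the first shaft → shaft II (chain, 125/43): 2094 ÷ 2.907 = 720.34 RPM
shaft II → shaft III (gear mesh, 111/21): 720.34 ÷ 5.2857 = 136.28 RPM
shaft III → shaft IV (gear mesh, 28/65): 136.28 ÷ 0.43077 = 316.36 RPM
shaft IV → the final shaft (belt, 30/27): 316.36 ÷ 1.1111 = 284.73 RPM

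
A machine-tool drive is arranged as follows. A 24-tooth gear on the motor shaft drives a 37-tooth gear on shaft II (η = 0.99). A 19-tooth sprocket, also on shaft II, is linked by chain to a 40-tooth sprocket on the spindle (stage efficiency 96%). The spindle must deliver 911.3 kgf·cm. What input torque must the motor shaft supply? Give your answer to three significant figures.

Overall ratio R = 1.5417 × 2.1053 = 3.2456; overall efficiency η = 0.99 × 0.96 = 0.9504.
Input torque = output torque / (R × η) = 911.3 / (3.2456 × 0.9504) = 295.43 kgf·cm.

295 kgf·cm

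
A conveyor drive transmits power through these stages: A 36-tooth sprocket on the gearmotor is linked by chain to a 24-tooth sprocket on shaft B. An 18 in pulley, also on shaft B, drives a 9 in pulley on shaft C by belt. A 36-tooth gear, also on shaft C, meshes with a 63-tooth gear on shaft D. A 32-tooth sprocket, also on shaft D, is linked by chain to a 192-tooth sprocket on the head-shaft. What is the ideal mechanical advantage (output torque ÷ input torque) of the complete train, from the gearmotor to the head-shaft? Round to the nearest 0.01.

3.50

Each stage contributes driven/driver: chain 24/36 = 0.66667, belt 9/18 = 0.5, gear mesh 63/36 = 1.75, chain 192/32 = 6.
Overall: 0.66667 × 0.5 × 1.75 × 6 = 3.5.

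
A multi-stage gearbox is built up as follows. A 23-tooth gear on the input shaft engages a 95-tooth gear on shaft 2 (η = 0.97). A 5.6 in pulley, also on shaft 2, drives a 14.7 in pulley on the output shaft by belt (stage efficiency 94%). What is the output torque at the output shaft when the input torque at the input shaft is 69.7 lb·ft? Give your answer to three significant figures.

689 lb·ft

Gear mesh: ratio = 95/23 = 4.1304; torque at shaft 2 = 69.7 × 4.1304 × 0.97 = 279.25 lb·ft.
Belt: ratio = 14.7/5.6 = 2.625; torque at the output shaft = 279.25 × 2.625 × 0.94 = 689.06 lb·ft.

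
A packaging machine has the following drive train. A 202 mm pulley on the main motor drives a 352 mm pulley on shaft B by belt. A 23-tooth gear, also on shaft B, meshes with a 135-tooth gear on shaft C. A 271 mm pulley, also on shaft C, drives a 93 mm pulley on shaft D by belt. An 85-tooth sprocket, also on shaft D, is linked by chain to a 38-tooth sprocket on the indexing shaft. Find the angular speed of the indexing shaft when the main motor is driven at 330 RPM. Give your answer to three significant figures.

belt 352/202 = 1.7426 → 330/1.7426 = 189.38 RPM
gear mesh 135/23 = 5.8696 → 189.38/5.8696 = 32.264 RPM
belt 93/271 = 0.34317 → 32.264/0.34317 = 94.016 RPM
chain 38/85 = 0.44706 → 94.016/0.44706 = 210.3 RPM

210 RPM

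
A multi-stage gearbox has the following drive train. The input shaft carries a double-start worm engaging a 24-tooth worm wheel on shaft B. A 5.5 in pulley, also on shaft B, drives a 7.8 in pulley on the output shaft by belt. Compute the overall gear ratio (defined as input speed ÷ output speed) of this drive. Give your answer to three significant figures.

Each stage contributes driven/driver: worm 24/2 = 12, belt 7.8/5.5 = 1.4182.
Overall: 12 × 1.4182 = 17.018.

17.0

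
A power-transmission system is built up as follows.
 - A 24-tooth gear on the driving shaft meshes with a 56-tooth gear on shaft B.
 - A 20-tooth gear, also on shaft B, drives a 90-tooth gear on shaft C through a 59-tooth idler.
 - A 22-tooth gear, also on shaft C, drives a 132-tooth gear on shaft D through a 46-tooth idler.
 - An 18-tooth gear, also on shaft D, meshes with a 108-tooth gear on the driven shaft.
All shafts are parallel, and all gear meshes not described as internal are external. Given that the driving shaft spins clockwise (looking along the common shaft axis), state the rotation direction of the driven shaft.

the driving shaft → shaft B: external mesh, 1 reversal → CCW.
shaft B → shaft C: driver → idler → driven is 2 external meshes, 2 reversals → CCW.
shaft C → shaft D: driver → idler → driven is 2 external meshes, 2 reversals → CCW.
shaft D → the driven shaft: external mesh, 1 reversal → CW.
6 reversals in total — an even number — so the driven shaft turns the same way as the driving shaft.

clockwise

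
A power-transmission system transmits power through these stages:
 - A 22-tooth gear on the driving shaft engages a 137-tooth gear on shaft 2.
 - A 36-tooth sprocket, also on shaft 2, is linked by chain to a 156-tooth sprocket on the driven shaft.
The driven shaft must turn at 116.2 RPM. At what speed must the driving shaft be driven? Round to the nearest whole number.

Overall ratio R = 6.2273 × 4.3333 = 26.985.
Required input speed = output speed × R = 116.2 × 26.985 = 3135.6 RPM.

3136 RPM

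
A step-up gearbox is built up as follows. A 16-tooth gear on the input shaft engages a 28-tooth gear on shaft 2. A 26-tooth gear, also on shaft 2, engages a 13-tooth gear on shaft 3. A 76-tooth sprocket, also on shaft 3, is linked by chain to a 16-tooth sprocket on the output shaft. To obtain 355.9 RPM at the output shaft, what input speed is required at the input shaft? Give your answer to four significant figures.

Overall ratio R = 1.75 × 0.5 × 0.21053 = 0.18421.
Required input speed = output speed × R = 355.9 × 0.18421 = 65.561 RPM.

65.56 RPM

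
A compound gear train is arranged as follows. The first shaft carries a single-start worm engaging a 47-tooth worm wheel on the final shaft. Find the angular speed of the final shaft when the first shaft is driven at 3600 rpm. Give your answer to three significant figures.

76.6 rpm

Worm: ratio = 47/1 = 47, so the final shaft turns at 3600 / 47 = 76.596 rpm.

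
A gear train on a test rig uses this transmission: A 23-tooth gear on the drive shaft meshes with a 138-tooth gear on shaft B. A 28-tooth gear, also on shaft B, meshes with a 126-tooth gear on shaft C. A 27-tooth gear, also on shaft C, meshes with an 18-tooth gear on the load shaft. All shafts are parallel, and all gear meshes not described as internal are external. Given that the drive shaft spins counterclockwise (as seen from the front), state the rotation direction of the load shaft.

the drive shaft → shaft B: external mesh, 1 reversal → CW.
shaft B → shaft C: external mesh, 1 reversal → CCW.
shaft C → the load shaft: external mesh, 1 reversal → CW.
3 reversals in total — an odd number — so the load shaft turns opposite to the drive shaft.

clockwise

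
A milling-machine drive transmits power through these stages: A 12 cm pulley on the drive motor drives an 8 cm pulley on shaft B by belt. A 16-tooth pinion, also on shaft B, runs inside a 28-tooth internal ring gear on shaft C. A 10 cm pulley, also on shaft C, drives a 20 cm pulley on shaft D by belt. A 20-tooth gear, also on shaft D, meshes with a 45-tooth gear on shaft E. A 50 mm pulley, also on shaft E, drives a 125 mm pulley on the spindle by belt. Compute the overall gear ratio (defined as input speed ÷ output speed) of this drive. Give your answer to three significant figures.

13.1

Each stage contributes driven/driver: belt 8/12 = 0.66667, internal gear 28/16 = 1.75, belt 20/10 = 2, gear mesh 45/20 = 2.25, belt 125/50 = 2.5.
Overall: 0.66667 × 1.75 × 2 × 2.25 × 2.5 = 13.125.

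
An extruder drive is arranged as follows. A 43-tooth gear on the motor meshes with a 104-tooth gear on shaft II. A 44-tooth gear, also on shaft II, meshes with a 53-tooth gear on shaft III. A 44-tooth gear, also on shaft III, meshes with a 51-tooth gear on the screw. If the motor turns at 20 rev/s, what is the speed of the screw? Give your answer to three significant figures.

5.92 rev/s

the motor → shaft II (gear mesh, 104/43): 20 ÷ 2.4186 = 8.2692 rev/s
shaft II → shaft III (gear mesh, 53/44): 8.2692 ÷ 1.2045 = 6.865 rev/s
shaft III → the screw (gear mesh, 51/44): 6.865 ÷ 1.1591 = 5.9228 rev/s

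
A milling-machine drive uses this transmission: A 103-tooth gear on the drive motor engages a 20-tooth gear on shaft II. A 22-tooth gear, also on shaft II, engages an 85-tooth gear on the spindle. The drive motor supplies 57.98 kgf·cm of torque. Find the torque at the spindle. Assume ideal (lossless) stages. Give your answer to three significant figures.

43.5 kgf·cm

After the gear mesh (20/103): 57.98 × 0.19417 = 11.258 kgf·cm
After the gear mesh (85/22): 11.258 × 3.8636 = 43.498 kgf·cm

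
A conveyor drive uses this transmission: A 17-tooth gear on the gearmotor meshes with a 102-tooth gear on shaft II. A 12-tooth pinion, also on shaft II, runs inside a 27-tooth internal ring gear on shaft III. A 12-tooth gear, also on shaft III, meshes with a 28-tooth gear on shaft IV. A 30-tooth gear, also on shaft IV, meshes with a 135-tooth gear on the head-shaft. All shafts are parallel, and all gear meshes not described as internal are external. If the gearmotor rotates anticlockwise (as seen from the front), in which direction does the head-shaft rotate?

the gearmotor → shaft II: external mesh, 1 reversal → CW.
shaft II → shaft III: internal mesh, same direction → CW.
shaft III → shaft IV: external mesh, 1 reversal → CCW.
shaft IV → the head-shaft: external mesh, 1 reversal → CW.
3 reversals in total — an odd number — so the head-shaft turns opposite to the gearmotor.

clockwise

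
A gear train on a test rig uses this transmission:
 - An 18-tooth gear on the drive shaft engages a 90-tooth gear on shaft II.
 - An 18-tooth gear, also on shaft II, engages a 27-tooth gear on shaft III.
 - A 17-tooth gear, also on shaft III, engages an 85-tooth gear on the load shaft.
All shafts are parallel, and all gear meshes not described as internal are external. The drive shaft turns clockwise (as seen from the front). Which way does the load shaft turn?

the drive shaft → shaft II: external mesh, 1 reversal → CCW.
shaft II → shaft III: external mesh, 1 reversal → CW.
shaft III → the load shaft: external mesh, 1 reversal → CCW.
3 reversals in total — an odd number — so the load shaft turns opposite to the drive shaft.

anticlockwise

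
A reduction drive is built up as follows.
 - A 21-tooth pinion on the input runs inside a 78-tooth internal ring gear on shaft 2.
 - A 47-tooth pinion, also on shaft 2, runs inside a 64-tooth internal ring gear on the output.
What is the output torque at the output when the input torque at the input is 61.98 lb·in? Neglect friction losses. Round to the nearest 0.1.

Internal gear: ratio = 78/21 = 3.7143; torque at shaft 2 = 61.98 × 3.7143 = 230.21 lb·in.
Internal gear: ratio = 64/47 = 1.3617; torque at the output = 230.21 × 1.3617 = 313.48 lb·in.

313.5 lb·in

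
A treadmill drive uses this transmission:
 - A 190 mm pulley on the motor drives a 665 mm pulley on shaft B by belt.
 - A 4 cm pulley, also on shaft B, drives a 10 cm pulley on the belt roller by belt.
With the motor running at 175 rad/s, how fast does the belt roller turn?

20 rad/s

belt 665/190 = 3.5 → 175/3.5 = 50 rad/s
belt 10/4 = 2.5 → 50/2.5 = 20 rad/s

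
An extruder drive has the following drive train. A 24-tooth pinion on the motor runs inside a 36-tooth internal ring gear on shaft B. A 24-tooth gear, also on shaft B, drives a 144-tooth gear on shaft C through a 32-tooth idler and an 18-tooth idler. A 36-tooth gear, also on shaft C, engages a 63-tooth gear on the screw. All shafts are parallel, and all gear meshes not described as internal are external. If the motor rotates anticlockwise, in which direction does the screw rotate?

anticlockwise

the motor → shaft B: internal mesh, same direction → CCW.
shaft B → shaft C: driver → idler → idler → driven is 3 external meshes, 3 reversals → CW.
shaft C → the screw: external mesh, 1 reversal → CCW.
4 reversals in total — an even number — so the screw turns the same way as the motor.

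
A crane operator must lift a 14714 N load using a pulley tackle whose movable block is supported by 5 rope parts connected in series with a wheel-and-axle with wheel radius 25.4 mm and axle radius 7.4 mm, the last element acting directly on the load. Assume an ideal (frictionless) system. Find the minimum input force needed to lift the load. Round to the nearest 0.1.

857.4 N

Block-and-tackle MA = number of supporting rope parts = 5.
Wheel-and-axle MA = R/r = 25.4/7.4 = 3.4324.
Combined ideal MA = 5 × 3.4324 = 17.162.
Effort = load / MA = 14714 / 17.162 = 857.35 N.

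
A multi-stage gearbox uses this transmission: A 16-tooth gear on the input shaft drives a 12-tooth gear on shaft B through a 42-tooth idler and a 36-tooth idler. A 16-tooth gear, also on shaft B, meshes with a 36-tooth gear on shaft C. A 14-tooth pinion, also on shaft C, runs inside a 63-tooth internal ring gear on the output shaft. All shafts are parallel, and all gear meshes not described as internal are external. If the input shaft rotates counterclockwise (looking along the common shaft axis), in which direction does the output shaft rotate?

counterclockwise

the input shaft → shaft B: driver → idler → idler → driven is 3 external meshes, 3 reversals → CW.
shaft B → shaft C: external mesh, 1 reversal → CCW.
shaft C → the output shaft: internal mesh, same direction → CCW.
4 reversals in total — an even number — so the output shaft turns the same way as the input shaft.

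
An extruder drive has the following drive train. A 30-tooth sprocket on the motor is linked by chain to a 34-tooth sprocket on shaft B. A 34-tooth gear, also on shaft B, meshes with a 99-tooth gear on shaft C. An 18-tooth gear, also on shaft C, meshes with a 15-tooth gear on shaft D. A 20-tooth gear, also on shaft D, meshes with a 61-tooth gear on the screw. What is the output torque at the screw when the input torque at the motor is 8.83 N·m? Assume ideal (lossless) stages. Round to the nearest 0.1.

Chain: ratio = 34/30 = 1.1333; torque at shaft B = 8.83 × 1.1333 = 10.007 N·m.
Gear mesh: ratio = 99/34 = 2.9118; torque at shaft C = 10.007 × 2.9118 = 29.139 N·m.
Gear mesh: ratio = 15/18 = 0.83333; torque at shaft D = 29.139 × 0.83333 = 24.282 N·m.
Gear mesh: ratio = 61/20 = 3.05; torque at the screw = 24.282 × 3.05 = 74.062 N·m.

74.1 N·m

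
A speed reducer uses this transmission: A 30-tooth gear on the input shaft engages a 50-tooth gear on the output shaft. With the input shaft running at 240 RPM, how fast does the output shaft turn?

the input shaft → the output shaft (gear mesh, 50/30): 240 ÷ 1.6667 = 144 RPM

144 RPM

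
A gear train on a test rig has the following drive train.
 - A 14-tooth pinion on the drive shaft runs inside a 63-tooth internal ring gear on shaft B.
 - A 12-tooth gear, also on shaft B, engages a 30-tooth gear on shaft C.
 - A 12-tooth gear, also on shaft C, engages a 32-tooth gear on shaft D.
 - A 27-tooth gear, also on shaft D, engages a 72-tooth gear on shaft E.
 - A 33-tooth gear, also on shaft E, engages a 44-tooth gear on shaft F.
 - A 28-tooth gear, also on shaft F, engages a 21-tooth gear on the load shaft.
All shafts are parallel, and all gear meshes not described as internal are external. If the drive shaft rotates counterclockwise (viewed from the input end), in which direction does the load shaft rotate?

clockwise

the drive shaft → shaft B: internal mesh, same direction → CCW.
shaft B → shaft C: external mesh, 1 reversal → CW.
shaft C → shaft D: external mesh, 1 reversal → CCW.
shaft D → shaft E: external mesh, 1 reversal → CW.
shaft E → shaft F: external mesh, 1 reversal → CCW.
shaft F → the load shaft: external mesh, 1 reversal → CW.
5 reversals in total — an odd number — so the load shaft turns opposite to the drive shaft.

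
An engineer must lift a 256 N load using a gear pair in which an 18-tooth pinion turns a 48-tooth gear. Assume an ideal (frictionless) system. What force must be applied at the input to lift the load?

Gear pair MA = 48/18 = 2.6667.
Effort = load / MA = 256 / 2.6667 = 96 N.

96 N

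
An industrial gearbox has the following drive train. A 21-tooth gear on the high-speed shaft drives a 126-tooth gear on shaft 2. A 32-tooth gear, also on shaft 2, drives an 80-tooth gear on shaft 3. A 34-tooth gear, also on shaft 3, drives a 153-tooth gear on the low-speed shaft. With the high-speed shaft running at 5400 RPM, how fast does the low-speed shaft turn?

80 RPM

the high-speed shaft → shaft 2 (gear mesh, 126/21): 5400 ÷ 6 = 900 RPM
shaft 2 → shaft 3 (gear mesh, 80/32): 900 ÷ 2.5 = 360 RPM
shaft 3 → the low-speed shaft (gear mesh, 153/34): 360 ÷ 4.5 = 80 RPM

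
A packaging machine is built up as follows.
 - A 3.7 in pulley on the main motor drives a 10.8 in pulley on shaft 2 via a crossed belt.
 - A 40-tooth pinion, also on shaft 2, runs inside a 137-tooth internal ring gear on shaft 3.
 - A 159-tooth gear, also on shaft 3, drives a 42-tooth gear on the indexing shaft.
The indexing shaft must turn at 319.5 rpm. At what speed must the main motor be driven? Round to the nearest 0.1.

843.7 rpm

Overall ratio R = 2.9189 × 3.425 × 0.26415 = 2.6408.
Required input speed = output speed × R = 319.5 × 2.6408 = 843.73 rpm.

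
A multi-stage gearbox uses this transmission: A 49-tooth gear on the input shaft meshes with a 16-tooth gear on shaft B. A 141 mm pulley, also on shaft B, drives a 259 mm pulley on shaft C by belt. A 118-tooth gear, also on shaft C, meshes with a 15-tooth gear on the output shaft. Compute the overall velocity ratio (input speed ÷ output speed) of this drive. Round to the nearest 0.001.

Each stage contributes driven/driver: gear mesh 16/49 = 0.32653, belt 259/141 = 1.8369, gear mesh 15/118 = 0.12712.
Overall: 0.32653 × 1.8369 × 0.12712 = 0.076245.

0.076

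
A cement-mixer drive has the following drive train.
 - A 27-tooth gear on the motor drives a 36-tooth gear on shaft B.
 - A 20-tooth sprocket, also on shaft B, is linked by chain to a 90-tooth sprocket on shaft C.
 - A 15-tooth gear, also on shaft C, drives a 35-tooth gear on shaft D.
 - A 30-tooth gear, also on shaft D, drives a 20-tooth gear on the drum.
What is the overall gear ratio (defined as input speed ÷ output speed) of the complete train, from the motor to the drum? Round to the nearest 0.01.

9.33

Each stage contributes driven/driver: gear mesh 36/27 = 1.3333, chain 90/20 = 4.5, gear mesh 35/15 = 2.3333, gear mesh 20/30 = 0.66667.
Overall: 1.3333 × 4.5 × 2.3333 × 0.66667 = 9.3333.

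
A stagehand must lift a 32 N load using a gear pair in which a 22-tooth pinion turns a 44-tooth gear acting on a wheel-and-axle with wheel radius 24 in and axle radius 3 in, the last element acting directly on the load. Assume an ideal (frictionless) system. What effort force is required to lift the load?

2 N

Gear pair MA = 44/22 = 2.
Wheel-and-axle MA = R/r = 24/3 = 8.
Combined ideal MA = 2 × 8 = 16.
Effort = load / MA = 32 / 16 = 2 N.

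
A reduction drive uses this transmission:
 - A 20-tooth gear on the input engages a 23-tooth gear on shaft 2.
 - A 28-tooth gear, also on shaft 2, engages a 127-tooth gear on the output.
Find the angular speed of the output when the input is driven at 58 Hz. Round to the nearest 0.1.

11.1 Hz

the input → shaft 2 (gear mesh, 23/20): 58 ÷ 1.15 = 50.435 Hz
shaft 2 → the output (gear mesh, 127/28): 50.435 ÷ 4.5357 = 11.119 Hz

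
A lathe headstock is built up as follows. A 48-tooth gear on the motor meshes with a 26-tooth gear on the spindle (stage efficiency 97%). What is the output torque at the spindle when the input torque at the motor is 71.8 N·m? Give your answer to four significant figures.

37.72 N·m

gear mesh 26/48 = 0.54167 → τ = 71.8·0.54167·0.97 = 37.725 N·m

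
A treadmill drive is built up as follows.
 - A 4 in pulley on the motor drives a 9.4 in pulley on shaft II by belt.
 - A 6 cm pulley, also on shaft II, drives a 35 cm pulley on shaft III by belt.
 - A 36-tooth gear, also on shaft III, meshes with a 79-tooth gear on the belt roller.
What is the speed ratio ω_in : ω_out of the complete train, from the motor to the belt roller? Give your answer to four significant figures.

Each stage contributes driven/driver: belt 9.4/4 = 2.35, belt 35/6 = 5.8333, gear mesh 79/36 = 2.1944.
Overall: 2.35 × 5.8333 × 2.1944 = 30.082.

30.08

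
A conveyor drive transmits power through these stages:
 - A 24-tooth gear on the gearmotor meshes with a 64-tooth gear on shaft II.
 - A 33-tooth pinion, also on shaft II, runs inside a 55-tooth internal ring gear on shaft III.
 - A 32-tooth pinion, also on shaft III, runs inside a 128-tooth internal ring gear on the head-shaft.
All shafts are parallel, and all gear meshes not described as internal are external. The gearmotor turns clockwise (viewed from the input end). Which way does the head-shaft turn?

the gearmotor → shaft II: external mesh, 1 reversal → CCW.
shaft II → shaft III: internal mesh, same direction → CCW.
shaft III → the head-shaft: internal mesh, same direction → CCW.
1 reversal in total — an odd number — so the head-shaft turns opposite to the gearmotor.

anticlockwise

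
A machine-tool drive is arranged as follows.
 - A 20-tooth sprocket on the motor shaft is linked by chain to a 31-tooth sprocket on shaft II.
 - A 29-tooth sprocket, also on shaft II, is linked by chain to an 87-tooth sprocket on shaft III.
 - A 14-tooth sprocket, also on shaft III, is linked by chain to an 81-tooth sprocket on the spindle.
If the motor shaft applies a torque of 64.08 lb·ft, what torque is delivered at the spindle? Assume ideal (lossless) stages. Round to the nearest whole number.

1724 lb·ft

chain 31/20 = 1.55 → τ = 64.08·1.55 = 99.324 lb·ft
chain 87/29 = 3 → τ = 99.324·3 = 297.97 lb·ft
chain 81/14 = 5.7857 → τ = 297.97·5.7857 = 1724 lb·ft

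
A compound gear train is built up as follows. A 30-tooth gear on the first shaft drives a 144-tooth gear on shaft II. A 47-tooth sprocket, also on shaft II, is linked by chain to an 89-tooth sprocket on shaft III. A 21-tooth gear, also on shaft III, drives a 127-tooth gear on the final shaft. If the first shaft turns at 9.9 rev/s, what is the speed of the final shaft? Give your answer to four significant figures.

0.1801 rev/s

Gear mesh: ratio = 144/30 = 4.8, so shaft II turns at 9.9 / 4.8 = 2.0625 rev/s.
Chain: ratio = 89/47 = 1.8936, so shaft III turns at 2.0625 / 1.8936 = 1.0892 rev/s.
Gear mesh: ratio = 127/21 = 6.0476, so the final shaft turns at 1.0892 / 6.0476 = 0.1801 rev/s.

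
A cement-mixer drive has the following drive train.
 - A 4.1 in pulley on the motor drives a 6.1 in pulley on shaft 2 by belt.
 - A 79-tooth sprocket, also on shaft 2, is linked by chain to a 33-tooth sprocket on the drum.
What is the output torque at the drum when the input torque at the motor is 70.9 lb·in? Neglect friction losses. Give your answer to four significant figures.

Belt: ratio = 6.1/4.1 = 1.4878; torque at shaft 2 = 70.9 × 1.4878 = 105.49 lb·in.
Chain: ratio = 33/79 = 0.41772; torque at the drum = 105.49 × 0.41772 = 44.064 lb·in.

44.06 lb·in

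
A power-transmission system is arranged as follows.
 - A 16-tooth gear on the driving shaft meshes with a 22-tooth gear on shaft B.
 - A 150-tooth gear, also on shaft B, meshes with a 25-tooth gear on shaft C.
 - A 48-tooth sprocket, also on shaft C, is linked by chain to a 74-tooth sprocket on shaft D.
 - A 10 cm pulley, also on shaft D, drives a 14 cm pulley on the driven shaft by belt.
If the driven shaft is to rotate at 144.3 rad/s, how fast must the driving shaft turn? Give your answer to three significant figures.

Overall ratio R = 1.375 × 0.16667 × 1.5417 × 1.4 = 0.49462.
Required input speed = output speed × R = 144.3 × 0.49462 = 71.373 rad/s.

71.4 rad/s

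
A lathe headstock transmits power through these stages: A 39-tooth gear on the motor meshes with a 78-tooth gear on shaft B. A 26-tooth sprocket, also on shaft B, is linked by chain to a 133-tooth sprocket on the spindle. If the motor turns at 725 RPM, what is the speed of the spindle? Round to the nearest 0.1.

gear mesh 78/39 = 2 → 725/2 = 362.5 RPM
chain 133/26 = 5.1154 → 362.5/5.1154 = 70.865 RPM

70.9 RPM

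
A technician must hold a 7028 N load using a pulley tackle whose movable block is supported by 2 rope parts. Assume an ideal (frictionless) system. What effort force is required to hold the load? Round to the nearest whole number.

Block-and-tackle MA = number of supporting rope parts = 2.
Effort = load / MA = 7028 / 2 = 3514 N.

3514 N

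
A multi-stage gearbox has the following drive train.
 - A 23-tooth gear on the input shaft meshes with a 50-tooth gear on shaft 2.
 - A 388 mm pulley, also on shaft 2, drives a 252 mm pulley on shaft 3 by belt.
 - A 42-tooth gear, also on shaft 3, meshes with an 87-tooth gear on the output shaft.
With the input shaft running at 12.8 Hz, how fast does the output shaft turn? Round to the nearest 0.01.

Gear mesh: ratio = 50/23 = 2.1739, so shaft 2 turns at 12.8 / 2.1739 = 5.888 Hz.
Belt: ratio = 252/388 = 0.64948, so shaft 3 turns at 5.888 / 0.64948 = 9.0657 Hz.
Gear mesh: ratio = 87/42 = 2.0714, so the output shaft turns at 9.0657 / 2.0714 = 4.3765 Hz.

4.38 Hz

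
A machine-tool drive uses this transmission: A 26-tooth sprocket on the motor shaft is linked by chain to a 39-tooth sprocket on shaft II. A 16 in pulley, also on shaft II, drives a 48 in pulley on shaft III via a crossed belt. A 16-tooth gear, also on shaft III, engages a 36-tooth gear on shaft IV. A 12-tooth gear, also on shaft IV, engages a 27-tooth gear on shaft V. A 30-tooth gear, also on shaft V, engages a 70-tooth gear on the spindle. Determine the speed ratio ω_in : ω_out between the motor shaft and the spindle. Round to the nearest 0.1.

53.2

Each stage contributes driven/driver: chain 39/26 = 1.5, belt 48/16 = 3, gear mesh 36/16 = 2.25, gear mesh 27/12 = 2.25, gear mesh 70/30 = 2.3333.
Overall: 1.5 × 3 × 2.25 × 2.25 × 2.3333 = 53.156.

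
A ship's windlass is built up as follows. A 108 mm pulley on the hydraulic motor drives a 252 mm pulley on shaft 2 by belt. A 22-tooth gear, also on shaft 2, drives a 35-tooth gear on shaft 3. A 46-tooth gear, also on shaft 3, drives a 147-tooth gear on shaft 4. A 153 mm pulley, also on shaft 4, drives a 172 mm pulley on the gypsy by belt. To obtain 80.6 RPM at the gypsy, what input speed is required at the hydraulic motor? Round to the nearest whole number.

1075 RPM

Overall ratio R = 2.3333 × 1.5909 × 3.1957 × 1.1242 = 13.336.
Required input speed = output speed × R = 80.6 × 13.336 = 1074.9 RPM.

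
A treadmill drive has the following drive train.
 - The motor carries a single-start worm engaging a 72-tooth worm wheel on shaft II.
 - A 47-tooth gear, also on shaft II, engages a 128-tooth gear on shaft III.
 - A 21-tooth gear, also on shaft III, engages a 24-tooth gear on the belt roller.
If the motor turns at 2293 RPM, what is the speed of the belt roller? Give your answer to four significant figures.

10.23 RPM

Worm: ratio = 72/1 = 72, so shaft II turns at 2293 / 72 = 31.847 RPM.
Gear mesh: ratio = 128/47 = 2.7234, so shaft III turns at 31.847 / 2.7234 = 11.694 RPM.
Gear mesh: ratio = 24/21 = 1.1429, so the belt roller turns at 11.694 / 1.1429 = 10.232 RPM.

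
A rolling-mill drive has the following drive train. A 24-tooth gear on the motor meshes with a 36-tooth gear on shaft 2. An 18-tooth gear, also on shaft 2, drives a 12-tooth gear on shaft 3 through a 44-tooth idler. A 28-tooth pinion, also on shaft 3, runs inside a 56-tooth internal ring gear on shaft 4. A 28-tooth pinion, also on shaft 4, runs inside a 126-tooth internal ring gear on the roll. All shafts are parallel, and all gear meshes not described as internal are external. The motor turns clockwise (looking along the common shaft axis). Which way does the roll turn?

counterclockwise

the motor → shaft 2: external mesh, 1 reversal → CCW.
shaft 2 → shaft 3: driver → idler → driven is 2 external meshes, 2 reversals → CCW.
shaft 3 → shaft 4: internal mesh, same direction → CCW.
shaft 4 → the roll: internal mesh, same direction → CCW.
3 reversals in total — an odd number — so the roll turns opposite to the motor.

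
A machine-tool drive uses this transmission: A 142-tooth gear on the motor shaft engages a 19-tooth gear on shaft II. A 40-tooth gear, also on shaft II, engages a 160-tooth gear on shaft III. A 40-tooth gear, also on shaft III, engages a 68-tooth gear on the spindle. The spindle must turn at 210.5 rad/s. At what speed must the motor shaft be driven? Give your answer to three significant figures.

192 rad/s

Overall ratio R = 0.1338 × 4 × 1.7 = 0.90986.
Required input speed = output speed × R = 210.5 × 0.90986 = 191.53 rad/s.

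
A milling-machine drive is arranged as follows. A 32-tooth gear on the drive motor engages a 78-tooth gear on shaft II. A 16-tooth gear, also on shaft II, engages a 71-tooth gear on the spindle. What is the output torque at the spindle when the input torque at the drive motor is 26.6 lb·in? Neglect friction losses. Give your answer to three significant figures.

Gear mesh: ratio = 78/32 = 2.4375; torque at shaft II = 26.6 × 2.4375 = 64.838 lb·in.
Gear mesh: ratio = 71/16 = 4.4375; torque at the spindle = 64.838 × 4.4375 = 287.72 lb·in.

288 lb·in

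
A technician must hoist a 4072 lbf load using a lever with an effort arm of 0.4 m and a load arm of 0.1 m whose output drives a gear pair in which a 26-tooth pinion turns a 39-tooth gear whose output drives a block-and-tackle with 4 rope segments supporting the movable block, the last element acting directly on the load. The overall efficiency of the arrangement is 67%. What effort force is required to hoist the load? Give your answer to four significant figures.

253.2 lbf

Lever MA = effort arm / load arm = 0.4/0.1 = 4.
Gear pair MA = 39/26 = 1.5.
Block-and-tackle MA = number of supporting rope parts = 4.
Combined ideal MA = 4 × 1.5 × 4 = 24.
Actual MA = 24 × 0.67 = 16.08.
Effort = load / actual MA = 4072 / 16.08 = 253.23 lbf.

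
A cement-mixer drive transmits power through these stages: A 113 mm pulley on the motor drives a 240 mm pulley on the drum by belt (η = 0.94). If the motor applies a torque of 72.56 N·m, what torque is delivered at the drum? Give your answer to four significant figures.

After the belt (240/113): 72.56 × 2.1239 × 0.94 = 144.86 N·m

144.9 N·m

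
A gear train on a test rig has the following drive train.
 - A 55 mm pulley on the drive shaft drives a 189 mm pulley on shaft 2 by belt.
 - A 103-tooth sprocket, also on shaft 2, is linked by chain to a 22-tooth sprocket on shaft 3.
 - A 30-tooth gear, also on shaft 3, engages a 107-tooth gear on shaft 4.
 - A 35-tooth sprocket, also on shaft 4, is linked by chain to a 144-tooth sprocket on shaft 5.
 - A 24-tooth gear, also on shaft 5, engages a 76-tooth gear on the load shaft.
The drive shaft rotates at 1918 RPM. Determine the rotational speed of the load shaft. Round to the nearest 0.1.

56.2 RPM

Belt: ratio = 189/55 = 3.4364, so shaft 2 turns at 1918 / 3.4364 = 558.15 RPM.
Chain: ratio = 22/103 = 0.21359, so shaft 3 turns at 558.15 / 0.21359 = 2613.1 RPM.
Gear mesh: ratio = 107/30 = 3.5667, so shaft 4 turns at 2613.1 / 3.5667 = 732.66 RPM.
Chain: ratio = 144/35 = 4.1143, so shaft 5 turns at 732.66 / 4.1143 = 178.08 RPM.
Gear mesh: ratio = 76/24 = 3.1667, so the load shaft turns at 178.08 / 3.1667 = 56.235 RPM.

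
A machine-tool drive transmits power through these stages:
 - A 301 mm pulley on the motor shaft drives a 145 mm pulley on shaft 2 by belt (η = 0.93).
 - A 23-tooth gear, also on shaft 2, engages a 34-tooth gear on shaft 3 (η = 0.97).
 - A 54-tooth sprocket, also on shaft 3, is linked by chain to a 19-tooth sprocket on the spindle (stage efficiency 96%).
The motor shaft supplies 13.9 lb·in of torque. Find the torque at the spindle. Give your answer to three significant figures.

After the belt (145/301): 13.9 × 0.48173 × 0.93 = 6.2273 lb·in
After the gear mesh (34/23): 6.2273 × 1.4783 × 0.97 = 8.9294 lb·in
After the chain (19/54): 8.9294 × 0.35185 × 0.96 = 3.0162 lb·in

3.02 lb·in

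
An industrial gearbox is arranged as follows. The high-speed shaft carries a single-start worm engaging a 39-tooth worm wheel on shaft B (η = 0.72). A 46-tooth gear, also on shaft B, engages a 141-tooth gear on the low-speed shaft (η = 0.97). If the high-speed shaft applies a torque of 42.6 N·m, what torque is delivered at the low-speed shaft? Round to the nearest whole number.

3557 N·m

Worm: ratio = 39/1 = 39; torque at shaft B = 42.6 × 39 × 0.72 = 1196.2 N·m.
Gear mesh: ratio = 141/46 = 3.0652; torque at the low-speed shaft = 1196.2 × 3.0652 × 0.97 = 3556.6 N·m.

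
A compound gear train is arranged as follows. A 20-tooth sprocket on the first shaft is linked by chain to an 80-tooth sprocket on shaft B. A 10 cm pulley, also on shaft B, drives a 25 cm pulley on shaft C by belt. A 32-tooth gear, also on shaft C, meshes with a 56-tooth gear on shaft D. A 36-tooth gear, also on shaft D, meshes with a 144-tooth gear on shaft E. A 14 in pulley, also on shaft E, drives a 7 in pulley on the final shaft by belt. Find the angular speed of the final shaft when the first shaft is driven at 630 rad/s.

Chain: ratio = 80/20 = 4, so shaft B turns at 630 / 4 = 157.5 rad/s.
Belt: ratio = 25/10 = 2.5, so shaft C turns at 157.5 / 2.5 = 63 rad/s.
Gear mesh: ratio = 56/32 = 1.75, so shaft D turns at 63 / 1.75 = 36 rad/s.
Gear mesh: ratio = 144/36 = 4, so shaft E turns at 36 / 4 = 9 rad/s.
Belt: ratio = 7/14 = 0.5, so the final shaft turns at 9 / 0.5 = 18 rad/s.

18 rad/s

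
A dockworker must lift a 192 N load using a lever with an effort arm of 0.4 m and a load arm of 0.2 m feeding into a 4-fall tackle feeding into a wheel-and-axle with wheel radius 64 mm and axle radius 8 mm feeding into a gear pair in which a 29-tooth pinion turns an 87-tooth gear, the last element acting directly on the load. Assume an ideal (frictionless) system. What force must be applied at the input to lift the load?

Lever MA = effort arm / load arm = 0.4/0.2 = 2.
Block-and-tackle MA = number of supporting rope parts = 4.
Wheel-and-axle MA = R/r = 64/8 = 8.
Gear pair MA = 87/29 = 3.
Combined ideal MA = 2 × 4 × 8 × 3 = 192.
Effort = load / MA = 192 / 192 = 1 N.

1 N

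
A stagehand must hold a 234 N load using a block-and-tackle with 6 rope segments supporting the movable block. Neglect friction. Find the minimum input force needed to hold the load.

Block-and-tackle MA = number of supporting rope parts = 6.
Effort = load / MA = 234 / 6 = 39 N.

39 N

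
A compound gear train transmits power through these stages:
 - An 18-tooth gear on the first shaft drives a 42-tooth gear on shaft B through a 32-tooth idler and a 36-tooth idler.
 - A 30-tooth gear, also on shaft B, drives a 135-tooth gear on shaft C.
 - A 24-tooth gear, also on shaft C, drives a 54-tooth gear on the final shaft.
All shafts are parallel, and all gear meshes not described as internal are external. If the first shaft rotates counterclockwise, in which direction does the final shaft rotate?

clockwise

the first shaft → shaft B: driver → idler → idler → driven is 3 external meshes, 3 reversals → CW.
shaft B → shaft C: external mesh, 1 reversal → CCW.
shaft C → the final shaft: external mesh, 1 reversal → CW.
5 reversals in total — an odd number — so the final shaft turns opposite to the first shaft.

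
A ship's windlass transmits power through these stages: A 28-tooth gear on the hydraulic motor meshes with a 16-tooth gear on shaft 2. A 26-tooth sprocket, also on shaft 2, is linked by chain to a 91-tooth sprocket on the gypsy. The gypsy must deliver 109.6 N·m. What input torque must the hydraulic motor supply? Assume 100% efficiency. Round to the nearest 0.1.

54.8 N·m

Overall ratio R = 0.57143 × 3.5 = 2.
Input torque = output torque / R = 109.6 / 2 = 54.8 N·m.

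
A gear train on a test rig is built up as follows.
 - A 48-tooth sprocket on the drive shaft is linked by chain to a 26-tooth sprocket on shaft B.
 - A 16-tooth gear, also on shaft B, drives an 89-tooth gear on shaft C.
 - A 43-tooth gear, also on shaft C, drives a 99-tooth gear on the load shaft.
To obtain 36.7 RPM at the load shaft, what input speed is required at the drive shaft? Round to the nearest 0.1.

Overall ratio R = 0.54167 × 5.5625 × 2.3023 = 6.937.
Required input speed = output speed × R = 36.7 × 6.937 = 254.59 RPM.

254.6 RPM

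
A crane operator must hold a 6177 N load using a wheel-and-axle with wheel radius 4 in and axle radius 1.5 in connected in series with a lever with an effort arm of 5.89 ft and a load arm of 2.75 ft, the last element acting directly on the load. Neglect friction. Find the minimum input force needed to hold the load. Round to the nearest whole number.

Wheel-and-axle MA = R/r = 4/1.5 = 2.6667.
Lever MA = effort arm / load arm = 5.89/2.75 = 2.1418.
Combined ideal MA = 2.6667 × 2.1418 = 5.7115.
Effort = load / MA = 6177 / 5.7115 = 1081.5 N.

1081 N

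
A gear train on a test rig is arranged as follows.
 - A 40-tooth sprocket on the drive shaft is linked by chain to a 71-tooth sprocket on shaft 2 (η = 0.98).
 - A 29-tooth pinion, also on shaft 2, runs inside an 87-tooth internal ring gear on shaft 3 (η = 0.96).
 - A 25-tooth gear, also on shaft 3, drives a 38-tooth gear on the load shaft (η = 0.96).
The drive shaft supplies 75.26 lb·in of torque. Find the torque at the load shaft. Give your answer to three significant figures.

550 lb·in

After the chain (71/40): 75.26 × 1.775 × 0.98 = 130.91 lb·in
After the internal gear (87/29): 130.91 × 3 × 0.96 = 377.03 lb·in
After the gear mesh (38/25): 377.03 × 1.52 × 0.96 = 550.17 lb·in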